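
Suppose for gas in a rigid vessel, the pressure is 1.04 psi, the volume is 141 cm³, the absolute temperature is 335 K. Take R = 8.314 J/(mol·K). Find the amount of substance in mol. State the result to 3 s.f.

3.63×10^-4 mol

Rearranging PV = nRT for n: n = PV/(RT).
P = 1.04 psi = 7171 Pa; V = 141 cm³ = 1.410×10^-4 m³; T = 335 K; R = 8.314 J/(mol·K).
n = 3.630×10^-4 mol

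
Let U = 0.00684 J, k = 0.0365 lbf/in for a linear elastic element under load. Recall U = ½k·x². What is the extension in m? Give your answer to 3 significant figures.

Rearranging: x = √(2U/k).
U = 0.00684 J; k = 0.0365 lbf/in = 6.392 N/m.
x = 0.04626 m

0.0463 m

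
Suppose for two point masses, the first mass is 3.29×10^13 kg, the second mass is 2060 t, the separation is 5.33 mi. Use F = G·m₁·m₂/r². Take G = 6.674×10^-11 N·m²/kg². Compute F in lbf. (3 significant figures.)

13.8 lbf

From Newton's law of gravitation: F = Gm₁m₂/r².
m₁ = 3.29×10^13 kg; m₂ = 2060 t = 2.060×10^6 kg; r = 5.33 mi = 8578 m; G = 6.674×10^-11 N·m²/kg².
F = 61.47 N
61.47 N × (1 lbf / 4.448 N) = 13.82 lbf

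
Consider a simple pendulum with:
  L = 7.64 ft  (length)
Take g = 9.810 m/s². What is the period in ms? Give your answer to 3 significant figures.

3060 ms

T is given directly by: T = 2π√(L/g).
L = 7.64 ft = 2.329 m; g = 9.810 m/s².
T = 3.061 s
3.061 s × (1 ms / 0.001000 s) = 3061 ms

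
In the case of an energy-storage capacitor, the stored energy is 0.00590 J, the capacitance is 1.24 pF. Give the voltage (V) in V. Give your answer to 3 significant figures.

Rearranging E = ½C·V² for V: V = √(2E/C).
E = 0.00590 J; C = 1.24 pF = 1.240×10^-12 F.
V = 97551 V

97600 V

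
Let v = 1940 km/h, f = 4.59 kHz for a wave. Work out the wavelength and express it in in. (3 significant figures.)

Rearranging v = f·λ for λ: λ = v/f.
v = 1940 km/h = 538.9 m/s; f = 4.59 kHz = 4590 Hz.
λ = 0.1174 m
0.1174 m × (1 in / 0.02540 m) = 4.622 in

4.62 in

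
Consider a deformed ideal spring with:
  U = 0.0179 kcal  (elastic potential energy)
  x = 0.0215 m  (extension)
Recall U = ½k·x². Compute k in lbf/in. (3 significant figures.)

Rearranging U = ½k·x² for k: k = 2U/x².
U = 0.0179 kcal = 74.89 J; x = 0.0215 m.
k = 3.240×10^5 N/m
3.240×10^5 N/m × (1 lbf/in / 175.1 N/m) = 1850 lbf/in

1850 lbf/in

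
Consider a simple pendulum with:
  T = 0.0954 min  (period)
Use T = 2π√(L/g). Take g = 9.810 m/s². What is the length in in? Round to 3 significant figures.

321 in

Solving T = 2π√(L/g) for L: L = g·(T/2π)².
T = 0.0954 min = 5.724 s; g = 9.810 m/s².
L = 8.142 m
8.142 m × (1 in / 0.02540 m) = 320.5 in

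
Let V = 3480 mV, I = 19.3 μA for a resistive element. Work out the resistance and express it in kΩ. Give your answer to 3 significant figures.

From Ohm's law: R = V/I.
V = 3480 mV = 3.480 V; I = 19.3 μA = 1.930×10^-5 A.
R = 1.803×10^5 Ω
1.803×10^5 Ω × (1 kΩ / 1000 Ω) = 180.3 kΩ

180 kΩ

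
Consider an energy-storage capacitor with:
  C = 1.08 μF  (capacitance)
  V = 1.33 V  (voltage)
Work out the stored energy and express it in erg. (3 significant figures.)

9.55 erg

Directly: E = ½CV².
C = 1.08 μF = 1.080×10^-6 F; V = 1.33 V.
E = 9.552×10^-7 J
9.552×10^-7 J × (1 erg / 1.000×10^-7 J) = 9.552 erg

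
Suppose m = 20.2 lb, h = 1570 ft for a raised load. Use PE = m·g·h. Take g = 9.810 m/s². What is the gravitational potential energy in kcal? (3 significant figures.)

10.3 kcal

Directly: PE = mgh.
m = 20.2 lb = 9.163 kg; h = 1570 ft = 478.5 m; g = 9.810 m/s².
PE = 43013 J  (the unit combination reduces to kg·m²/s² = J)
43013 J × (1 kcal / 4184 J) = 10.28 kcal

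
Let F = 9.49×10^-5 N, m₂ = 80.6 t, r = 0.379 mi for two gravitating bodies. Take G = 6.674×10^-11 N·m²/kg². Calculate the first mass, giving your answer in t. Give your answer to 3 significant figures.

6560 t

Solving F = G·m₁·m₂/r² for m₁: m₁ = F·r²/(G·m₂).
F = 9.49×10^-5 N; m₂ = 80.6 t = 80600 kg; r = 0.379 mi = 609.9 m; G = 6.674×10^-11 N·m²/kg².
m₁ = 6.563×10^6 kg
6.563×10^6 kg × (1 t / 1000 kg) = 6563 t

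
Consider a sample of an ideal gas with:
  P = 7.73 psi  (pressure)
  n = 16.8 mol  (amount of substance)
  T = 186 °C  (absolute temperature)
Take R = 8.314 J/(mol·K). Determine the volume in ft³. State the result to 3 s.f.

42.5 ft³

Rearranging PV = nRT for V: V = nRT/P.
P = 7.73 psi = 53296 Pa; n = 16.8 mol; T = 186 °C = 459.1 K; R = 8.314 J/(mol·K).
V = 1.203 m³
1.203 m³ × (1 ft³ / 0.02832 m³) = 42.49 ft³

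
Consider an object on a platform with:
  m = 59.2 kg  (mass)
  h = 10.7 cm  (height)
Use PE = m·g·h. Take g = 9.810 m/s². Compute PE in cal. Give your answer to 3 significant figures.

PE is given directly by: PE = mgh.
m = 59.2 kg; h = 10.7 cm = 0.1070 m; g = 9.810 m/s².
PE = 62.14 J  (the unit combination reduces to kg·m²/s² = J)
62.14 J × (1 cal / 4.184 J) = 14.85 cal

14.9 cal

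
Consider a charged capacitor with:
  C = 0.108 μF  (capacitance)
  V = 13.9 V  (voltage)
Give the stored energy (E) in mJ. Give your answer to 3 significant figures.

E is given directly by: E = ½CV².
C = 0.108 μF = 1.080×10^-7 F; V = 13.9 V.
E = 1.043×10^-5 J  (the unit combination reduces to kg·m²/s² = J)
1.043×10^-5 J × (1 mJ / 0.001000 J) = 0.01043 mJ

0.0104 mJ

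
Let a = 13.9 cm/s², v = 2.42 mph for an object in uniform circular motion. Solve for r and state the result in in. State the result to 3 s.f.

Rearranging: r = v²/a.
a = 13.9 cm/s² = 0.1390 m/s²; v = 2.42 mph = 1.082 m/s.
r = 8.420 m
8.420 m × (1 in / 0.02540 m) = 331.5 in

331 in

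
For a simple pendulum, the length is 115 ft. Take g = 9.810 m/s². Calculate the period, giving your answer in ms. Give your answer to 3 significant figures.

11900 ms

Directly: T = 2π√(L/g).
L = 115 ft = 35.05 m; g = 9.810 m/s².
T = 11.88 s
11.88 s × (1 ms / 0.001000 s) = 11877 ms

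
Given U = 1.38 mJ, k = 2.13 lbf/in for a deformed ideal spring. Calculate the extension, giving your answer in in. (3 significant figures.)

0.107 in

Solving U = ½k·x² for x: x = √(2U/k).
U = 1.38 mJ = 0.001380 J; k = 2.13 lbf/in = 373.0 N/m.
x = 0.002720 m
0.002720 m × (1 in / 0.02540 m) = 0.1071 in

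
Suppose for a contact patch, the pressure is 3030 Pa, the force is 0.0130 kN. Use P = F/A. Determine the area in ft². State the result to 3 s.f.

0.0462 ft²

Rearranging P = F/A for A: A = F/P.
P = 3030 Pa; F = 0.0130 kN = 13.00 N.
A = 0.004290 m²
0.004290 m² × (1 ft² / 0.09290 m²) = 0.04618 ft²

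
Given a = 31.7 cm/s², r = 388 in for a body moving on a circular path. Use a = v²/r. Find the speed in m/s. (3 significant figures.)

Rearranging a = v²/r for v: v = √(a·r).
a = 31.7 cm/s² = 0.3170 m/s²; r = 388 in = 9.855 m.
v = 1.768 m/s

1.77 m/s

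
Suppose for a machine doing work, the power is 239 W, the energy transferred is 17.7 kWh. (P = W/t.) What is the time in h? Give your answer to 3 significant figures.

Rearranging P = W/t for t: t = W/P.
P = 239 W; W = 17.7 kWh = 6.372×10^7 J.
t = 2.666×10^5 s
2.666×10^5 s × (1 h / 3600 s) = 74.06 h

74.1 h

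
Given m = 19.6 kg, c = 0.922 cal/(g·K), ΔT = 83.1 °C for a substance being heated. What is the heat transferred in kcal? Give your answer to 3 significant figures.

Q is given directly by: Q = mcΔT.
m = 19.6 kg; c = 0.922 cal/(g·K) = 3858 J/(kg·K); ΔT = 83.1 °C = 83.10 K.
Q = 6.283×10^6 J
6.283×10^6 J × (1 kcal / 4184 J) = 1502 kcal

1500 kcal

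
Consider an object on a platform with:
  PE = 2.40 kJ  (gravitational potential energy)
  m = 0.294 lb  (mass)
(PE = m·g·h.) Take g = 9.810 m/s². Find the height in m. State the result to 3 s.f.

Rearranging PE = m·g·h for h: h = PE/(m·g).
PE = 2.40 kJ = 2400 J; m = 0.294 lb = 0.1334 kg; g = 9.810 m/s².
h = 1835 m

1830 m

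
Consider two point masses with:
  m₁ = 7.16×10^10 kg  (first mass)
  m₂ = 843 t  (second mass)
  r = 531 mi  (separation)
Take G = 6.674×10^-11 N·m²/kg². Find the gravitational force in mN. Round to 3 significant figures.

0.00552 mN

F is given directly by: F = Gm₁m₂/r².
m₁ = 7.16×10^10 kg; m₂ = 843 t = 8.430×10^5 kg; r = 531 mi = 8.546×10^5 m; G = 6.674×10^-11 N·m²/kg².
F = 5.516×10^-6 N  (the unit combination reduces to kg·m/s² = N)
5.516×10^-6 N × (1 mN / 0.001000 N) = 0.005516 mN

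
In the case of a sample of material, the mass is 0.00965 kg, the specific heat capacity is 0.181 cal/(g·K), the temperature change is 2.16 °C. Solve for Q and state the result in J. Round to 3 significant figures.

15.8 J

Q is given directly by: Q = mcΔT.
m = 0.00965 kg; c = 0.181 cal/(g·K) = 757.3 J/(kg·K); ΔT = 2.16 °C = 2.160 K.
Q = 15.79 J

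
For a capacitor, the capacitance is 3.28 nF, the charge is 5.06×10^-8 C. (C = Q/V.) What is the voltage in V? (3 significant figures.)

Rearranging: V = Q/C.
C = 3.28 nF = 3.280×10^-9 F; Q = 5.06×10^-8 C.
V = 15.43 V

15.4 V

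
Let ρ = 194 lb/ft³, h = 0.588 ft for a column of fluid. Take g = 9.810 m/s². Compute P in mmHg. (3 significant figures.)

P is given directly by: P = ρgh.
ρ = 194 lb/ft³ = 3108 kg/m³; h = 0.588 ft = 0.1792 m; g = 9.810 m/s².
P = 5464 Pa
5464 Pa × (1 mmHg / 133.3 Pa) = 40.98 mmHg

41.0 mmHg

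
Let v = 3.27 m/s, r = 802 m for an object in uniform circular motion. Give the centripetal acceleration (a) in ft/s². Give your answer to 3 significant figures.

0.0437 ft/s²

Directly: a = v²/r.
v = 3.27 m/s; r = 802 m.
a = 0.01333 m/s²
0.01333 m/s² × (1 ft/s² / 0.3048 m/s²) = 0.04374 ft/s²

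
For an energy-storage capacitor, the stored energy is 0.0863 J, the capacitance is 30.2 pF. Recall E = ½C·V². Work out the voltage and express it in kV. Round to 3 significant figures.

Solving E = ½C·V² for V: V = √(2E/C).
E = 0.0863 J; C = 30.2 pF = 3.020×10^-11 F.
V = 75599 V
75599 V × (1 kV / 1000 V) = 75.60 kV

75.6 kV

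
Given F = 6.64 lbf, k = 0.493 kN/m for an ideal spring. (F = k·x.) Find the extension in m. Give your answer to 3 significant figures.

0.0599 m

From Hooke's law: x = F/k.
F = 6.64 lbf = 29.54 N; k = 0.493 kN/m = 493.0 N/m.
x = 0.05991 m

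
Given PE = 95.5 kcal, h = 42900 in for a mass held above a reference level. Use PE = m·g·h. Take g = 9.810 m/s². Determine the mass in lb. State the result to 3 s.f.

82.4 lb

Solving PE = m·g·h for m: m = PE/(g·h).
PE = 95.5 kcal = 3.996×10^5 J; h = 42900 in = 1090 m; g = 9.810 m/s².
m = 37.38 kg
37.38 kg × (1 lb / 0.4536 kg) = 82.41 lb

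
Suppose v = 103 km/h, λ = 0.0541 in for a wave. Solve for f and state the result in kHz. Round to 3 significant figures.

20.8 kHz

Solving v = f·λ for f: f = v/λ.
v = 103 km/h = 28.61 m/s; λ = 0.0541 in = 0.001374 m.
f = 20821 Hz
20821 Hz × (1 kHz / 1000 Hz) = 20.82 kHz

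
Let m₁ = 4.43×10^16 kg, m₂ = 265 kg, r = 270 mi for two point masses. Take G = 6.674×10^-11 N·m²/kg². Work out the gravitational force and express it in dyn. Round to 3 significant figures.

415 dyn

From Newton's law of gravitation: F = Gm₁m₂/r².
m₁ = 4.43×10^16 kg; m₂ = 265 kg; r = 270 mi = 4.345×10^5 m; G = 6.674×10^-11 N·m²/kg².
F = 0.004150 N
0.004150 N × (1 dyn / 1.000×10^-5 N) = 415.0 dyn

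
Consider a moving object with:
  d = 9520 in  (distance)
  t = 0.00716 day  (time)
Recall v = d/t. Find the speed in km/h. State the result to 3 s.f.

Directly: v = d/t.
d = 9520 in = 241.8 m; t = 0.00716 day = 618.6 s.
v = 0.3909 m/s
0.3909 m/s × (1 km/h / 0.2778 m/s) = 1.407 km/h

1.41 km/h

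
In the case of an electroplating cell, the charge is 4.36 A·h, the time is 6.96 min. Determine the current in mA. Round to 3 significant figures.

37600 mA

Rearranging q = I·t for I: I = q/t.
q = 4.36 A·h = 15696 C; t = 6.96 min = 417.6 s.
I = 37.59 A
37.59 A × (1 mA / 0.001000 A) = 37586 mA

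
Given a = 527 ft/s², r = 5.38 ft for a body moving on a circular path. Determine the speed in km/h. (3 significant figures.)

Solving a = v²/r for v: v = √(a·r).
a = 527 ft/s² = 160.6 m/s²; r = 5.38 ft = 1.640 m.
v = 16.23 m/s
16.23 m/s × (1 km/h / 0.2778 m/s) = 58.43 km/h

58.4 km/h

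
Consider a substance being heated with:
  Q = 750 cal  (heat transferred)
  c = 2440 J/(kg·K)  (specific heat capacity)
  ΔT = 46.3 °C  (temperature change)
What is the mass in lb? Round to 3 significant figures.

0.0612 lb

Rearranging: m = Q/(c·ΔT).
Q = 750 cal = 3138 J; c = 2440 J/(kg·K); ΔT = 46.3 °C = 46.30 K.
m = 0.02778 kg
0.02778 kg × (1 lb / 0.4536 kg) = 0.06124 lb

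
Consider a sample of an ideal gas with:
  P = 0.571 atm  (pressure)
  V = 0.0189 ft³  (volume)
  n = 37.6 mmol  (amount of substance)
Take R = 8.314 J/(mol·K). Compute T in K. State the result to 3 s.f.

99.1 K

Rearranging: T = PV/(nR).
P = 0.571 atm = 57857 Pa; V = 0.0189 ft³ = 5.352×10^-4 m³; n = 37.6 mmol = 0.03760 mol; R = 8.314 J/(mol·K).
T = 99.05 K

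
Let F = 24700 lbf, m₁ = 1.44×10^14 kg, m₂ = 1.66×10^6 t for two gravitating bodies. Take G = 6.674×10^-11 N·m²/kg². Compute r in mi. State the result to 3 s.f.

Rearranging F = G·m₁·m₂/r² for r: r = √(G·m₁m₂/F).
F = 24700 lbf = 1.099×10^5 N; m₁ = 1.44×10^14 kg; m₂ = 1.66×10^6 t = 1.660×10^9 kg; G = 6.674×10^-11 N·m²/kg².
r = 12050 m
12050 m × (1 mi / 1609 m) = 7.488 mi

7.49 mi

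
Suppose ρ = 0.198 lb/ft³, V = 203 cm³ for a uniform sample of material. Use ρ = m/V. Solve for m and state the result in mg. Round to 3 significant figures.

644 mg

Rearranging ρ = m/V for m: m = ρV.
ρ = 0.198 lb/ft³ = 3.172 kg/m³; V = 203 cm³ = 2.030×10^-4 m³.
m = 6.438×10^-4 kg
6.438×10^-4 kg × (1 mg / 1.000×10^-6 kg) = 643.8 mg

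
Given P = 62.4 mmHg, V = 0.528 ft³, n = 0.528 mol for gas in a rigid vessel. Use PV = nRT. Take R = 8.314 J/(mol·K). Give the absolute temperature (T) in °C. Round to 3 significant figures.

-245 °C

Rearranging: T = PV/(nR).
P = 62.4 mmHg = 8319 Pa; V = 0.528 ft³ = 0.01495 m³; n = 0.528 mol; R = 8.314 J/(mol·K).
T = 28.33 K
28.33 K − 273.15 = -244.8 °C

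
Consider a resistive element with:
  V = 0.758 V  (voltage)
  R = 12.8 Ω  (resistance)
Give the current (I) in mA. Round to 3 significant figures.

Solving V = I·R for I: I = V/R.
V = 0.758 V; R = 12.8 Ω.
I = 0.05922 A
0.05922 A × (1 mA / 0.001000 A) = 59.22 mA

59.2 mA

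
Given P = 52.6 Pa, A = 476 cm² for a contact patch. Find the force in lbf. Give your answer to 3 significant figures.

0.563 lbf

Rearranging P = F/A for F: F = P·A.
P = 52.6 Pa; A = 476 cm² = 0.04760 m².
F = 2.504 N  (the unit combination reduces to kg·m/s² = N)
2.504 N × (1 lbf / 4.448 N) = 0.5629 lbf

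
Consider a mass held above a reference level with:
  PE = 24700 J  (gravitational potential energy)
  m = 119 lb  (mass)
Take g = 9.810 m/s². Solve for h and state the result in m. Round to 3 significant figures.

Rearranging: h = PE/(m·g).
PE = 24700 J; m = 119 lb = 53.98 kg; g = 9.810 m/s².
h = 46.65 m

46.6 m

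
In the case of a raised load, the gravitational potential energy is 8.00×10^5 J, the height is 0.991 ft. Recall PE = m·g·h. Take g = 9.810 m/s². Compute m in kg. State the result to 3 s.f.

2.70×10^5 kg

Rearranging: m = PE/(g·h).
PE = 8.00×10^5 J; h = 0.991 ft = 0.3021 m; g = 9.810 m/s².
m = 2.700×10^5 kg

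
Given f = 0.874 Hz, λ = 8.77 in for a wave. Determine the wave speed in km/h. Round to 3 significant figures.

v is given directly by: v = fλ.
f = 0.874 Hz; λ = 8.77 in = 0.2228 m.
v = 0.1947 m/s
0.1947 m/s × (1 km/h / 0.2778 m/s) = 0.7009 km/h

0.701 km/h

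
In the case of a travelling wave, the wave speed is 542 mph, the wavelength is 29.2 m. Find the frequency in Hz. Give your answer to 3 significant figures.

Solving v = f·λ for f: f = v/λ.
v = 542 mph = 242.3 m/s; λ = 29.2 m.
f = 8.298 Hz

8.30 Hz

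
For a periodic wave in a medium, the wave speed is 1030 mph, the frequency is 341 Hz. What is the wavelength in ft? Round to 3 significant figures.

4.43 ft

Rearranging v = f·λ for λ: λ = v/f.
v = 1030 mph = 460.5 m/s; f = 341 Hz.
λ = 1.350 m
1.350 m × (1 ft / 0.3048 m) = 4.430 ft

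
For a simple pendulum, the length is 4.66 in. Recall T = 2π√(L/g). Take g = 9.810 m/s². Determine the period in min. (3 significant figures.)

T is given directly by: T = 2π√(L/g).
L = 4.66 in = 0.1184 m; g = 9.810 m/s².
T = 0.6902 s
0.6902 s × (1 min / 60.00 s) = 0.01150 min

0.0115 min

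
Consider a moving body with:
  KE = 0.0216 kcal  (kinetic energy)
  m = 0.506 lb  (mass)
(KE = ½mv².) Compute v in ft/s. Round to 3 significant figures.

92.1 ft/s

Rearranging KE = ½mv² for v: v = √(2·KE/m).
KE = 0.0216 kcal = 90.37 J; m = 0.506 lb = 0.2295 kg.
v = 28.06 m/s
28.06 m/s × (1 ft/s / 0.3048 m/s) = 92.07 ft/s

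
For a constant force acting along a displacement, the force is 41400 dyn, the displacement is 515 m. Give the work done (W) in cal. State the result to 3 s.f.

51.0 cal

W is given directly by: W = F·d.
F = 41400 dyn = 0.4140 N; d = 515 m.
W = 213.2 J
213.2 J × (1 cal / 4.184 J) = 50.96 cal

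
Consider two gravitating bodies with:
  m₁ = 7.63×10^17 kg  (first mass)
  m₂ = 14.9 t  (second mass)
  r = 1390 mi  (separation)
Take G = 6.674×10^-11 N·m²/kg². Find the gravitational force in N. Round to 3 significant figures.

0.152 N

From Newton's law of gravitation: F = Gm₁m₂/r².
m₁ = 7.63×10^17 kg; m₂ = 14.9 t = 14900 kg; r = 1390 mi = 2.237×10^6 m; G = 6.674×10^-11 N·m²/kg².
F = 0.1516 N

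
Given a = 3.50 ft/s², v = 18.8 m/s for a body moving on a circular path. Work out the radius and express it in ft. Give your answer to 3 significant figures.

1090 ft

Rearranging: r = v²/a.
a = 3.50 ft/s² = 1.067 m/s²; v = 18.8 m/s.
r = 331.3 m
331.3 m × (1 ft / 0.3048 m) = 1087 ft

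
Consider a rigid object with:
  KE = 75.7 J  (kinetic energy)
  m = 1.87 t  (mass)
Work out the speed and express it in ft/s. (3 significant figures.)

0.934 ft/s

Rearranging KE = ½mv² for v: v = √(2·KE/m).
KE = 75.7 J; m = 1.87 t = 1870 kg.
v = 0.2845 m/s
0.2845 m/s × (1 ft/s / 0.3048 m/s) = 0.9335 ft/s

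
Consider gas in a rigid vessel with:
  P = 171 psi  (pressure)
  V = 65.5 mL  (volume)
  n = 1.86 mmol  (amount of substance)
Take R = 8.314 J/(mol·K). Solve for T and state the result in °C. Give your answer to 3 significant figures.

4720 °C

Rearranging: T = PV/(nR).
P = 171 psi = 1.179×10^6 Pa; V = 65.5 mL = 6.550×10^-5 m³; n = 1.86 mmol = 0.001860 mol; R = 8.314 J/(mol·K).
T = 4994 K
4994 K − 273.15 = 4721 °C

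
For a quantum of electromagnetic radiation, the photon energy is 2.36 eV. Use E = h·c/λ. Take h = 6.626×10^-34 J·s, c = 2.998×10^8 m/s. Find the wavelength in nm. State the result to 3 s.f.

525 nm

Solving E = h·c/λ for λ: λ = hc/E.
E = 2.36 eV = 3.781×10^-19 J; h = 6.626×10^-34 J·s; c = 2.998×10^8 m/s.
λ = 5.254×10^-7 m
5.254×10^-7 m × (1 nm / 1.000×10^-9 m) = 525.4 nm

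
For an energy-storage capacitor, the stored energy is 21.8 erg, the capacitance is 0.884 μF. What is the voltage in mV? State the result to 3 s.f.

2220 mV

Rearranging: V = √(2E/C).
E = 21.8 erg = 2.180×10^-6 J; C = 0.884 μF = 8.840×10^-7 F.
V = 2.221 V
2.221 V × (1 mV / 0.001000 V) = 2221 mV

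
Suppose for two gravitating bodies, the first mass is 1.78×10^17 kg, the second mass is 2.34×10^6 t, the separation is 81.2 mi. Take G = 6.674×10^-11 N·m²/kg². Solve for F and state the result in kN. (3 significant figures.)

From Newton's law of gravitation: F = Gm₁m₂/r².
m₁ = 1.78×10^17 kg; m₂ = 2.34×10^6 t = 2.340×10^9 kg; r = 81.2 mi = 1.307×10^5 m; G = 6.674×10^-11 N·m²/kg².
F = 1.628×10^6 N  (the unit combination reduces to kg·m/s² = N)
1.628×10^6 N × (1 kN / 1000 N) = 1628 kN

1630 kN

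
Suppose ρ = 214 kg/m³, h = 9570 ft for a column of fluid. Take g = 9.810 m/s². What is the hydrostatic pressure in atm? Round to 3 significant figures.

Directly: P = ρgh.
ρ = 214 kg/m³; h = 9570 ft = 2917 m; g = 9.810 m/s².
P = 6.124×10^6 Pa  (the unit combination reduces to kg/(m·s²) = Pa)
6.124×10^6 Pa × (1 atm / 1.013×10^5 Pa) = 60.44 atm

60.4 atm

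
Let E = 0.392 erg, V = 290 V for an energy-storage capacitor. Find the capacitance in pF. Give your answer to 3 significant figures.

Rearranging E = ½C·V² for C: C = 2E/V².
E = 0.392 erg = 3.920×10^-8 J; V = 290 V.
C = 9.322×10^-13 F
9.322×10^-13 F × (1 pF / 1.000×10^-12 F) = 0.9322 pF

0.932 pF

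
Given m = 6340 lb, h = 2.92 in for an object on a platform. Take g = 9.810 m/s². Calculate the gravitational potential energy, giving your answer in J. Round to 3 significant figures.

2090 J

Directly: PE = mgh.
m = 6340 lb = 2876 kg; h = 2.92 in = 0.07417 m; g = 9.810 m/s².
PE = 2092 J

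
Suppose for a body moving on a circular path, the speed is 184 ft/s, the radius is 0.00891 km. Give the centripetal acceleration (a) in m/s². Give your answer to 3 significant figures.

353 m/s²

Directly: a = v²/r.
v = 184 ft/s = 56.08 m/s; r = 0.00891 km = 8.910 m.
a = 353.0 m/s²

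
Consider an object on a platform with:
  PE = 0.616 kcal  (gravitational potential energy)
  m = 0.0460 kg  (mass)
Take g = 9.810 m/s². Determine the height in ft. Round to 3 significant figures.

Rearranging PE = m·g·h for h: h = PE/(m·g).
PE = 0.616 kcal = 2577 J; m = 0.0460 kg; g = 9.810 m/s².
h = 5711 m
5711 m × (1 ft / 0.3048 m) = 18738 ft

18700 ft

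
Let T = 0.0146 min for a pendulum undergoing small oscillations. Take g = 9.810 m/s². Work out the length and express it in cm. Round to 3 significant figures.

19.1 cm

Solving T = 2π√(L/g) for L: L = g·(T/2π)².
T = 0.0146 min = 0.8760 s; g = 9.810 m/s².
L = 0.1907 m
0.1907 m × (1 cm / 0.01000 m) = 19.07 cm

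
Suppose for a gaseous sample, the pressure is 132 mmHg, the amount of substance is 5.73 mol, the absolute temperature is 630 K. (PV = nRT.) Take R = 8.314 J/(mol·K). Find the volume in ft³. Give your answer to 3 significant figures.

From the ideal-gas law: V = nRT/P.
P = 132 mmHg = 17599 Pa; n = 5.73 mol; T = 630 K; R = 8.314 J/(mol·K).
V = 1.705 m³
1.705 m³ × (1 ft³ / 0.02832 m³) = 60.23 ft³

60.2 ft³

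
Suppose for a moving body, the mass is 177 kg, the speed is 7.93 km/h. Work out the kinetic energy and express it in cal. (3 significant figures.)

Directly: KE = ½mv².
m = 177 kg; v = 7.93 km/h = 2.203 m/s.
KE = 429.4 J  (the unit combination reduces to kg·m²/s² = J)
429.4 J × (1 cal / 4.184 J) = 102.6 cal

103 cal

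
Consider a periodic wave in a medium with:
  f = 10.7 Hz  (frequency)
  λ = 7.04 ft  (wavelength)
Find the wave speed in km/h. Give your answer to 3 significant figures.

82.7 km/h

Directly: v = fλ.
f = 10.7 Hz; λ = 7.04 ft = 2.146 m.
v = 22.96 m/s
22.96 m/s × (1 km/h / 0.2778 m/s) = 82.66 km/h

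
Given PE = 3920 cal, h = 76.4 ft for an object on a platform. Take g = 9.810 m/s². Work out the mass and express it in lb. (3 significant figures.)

Solving PE = m·g·h for m: m = PE/(g·h).
PE = 3920 cal = 16401 J; h = 76.4 ft = 23.29 m; g = 9.810 m/s².
m = 71.80 kg
71.80 kg × (1 lb / 0.4536 kg) = 158.3 lb

158 lb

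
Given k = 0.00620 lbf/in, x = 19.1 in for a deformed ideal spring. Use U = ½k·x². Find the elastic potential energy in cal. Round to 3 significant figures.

0.0305 cal

Directly: U = ½kx².
k = 0.00620 lbf/in = 1.086 N/m; x = 19.1 in = 0.4851 m.
U = 0.1278 J  (the unit combination reduces to kg·m²/s² = J)
0.1278 J × (1 cal / 4.184 J) = 0.03054 cal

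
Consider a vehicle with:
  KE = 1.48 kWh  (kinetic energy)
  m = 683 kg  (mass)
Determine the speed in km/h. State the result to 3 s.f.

450 km/h

Rearranging: v = √(2·KE/m).
KE = 1.48 kWh = 5.328×10^6 J; m = 683 kg.
v = 124.9 m/s
124.9 m/s × (1 km/h / 0.2778 m/s) = 449.7 km/h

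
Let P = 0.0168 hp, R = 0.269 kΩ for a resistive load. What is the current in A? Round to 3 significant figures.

Rearranging: I = √(P/R).
P = 0.0168 hp = 12.53 W; R = 0.269 kΩ = 269.0 Ω.
I = 0.2158 A

0.216 A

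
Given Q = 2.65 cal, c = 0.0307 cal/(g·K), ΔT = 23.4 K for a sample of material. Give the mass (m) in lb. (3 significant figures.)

0.00813 lb

Rearranging: m = Q/(c·ΔT).
Q = 2.65 cal = 11.09 J; c = 0.0307 cal/(g·K) = 128.4 J/(kg·K); ΔT = 23.4 K.
m = 0.003689 kg
0.003689 kg × (1 lb / 0.4536 kg) = 0.008133 lb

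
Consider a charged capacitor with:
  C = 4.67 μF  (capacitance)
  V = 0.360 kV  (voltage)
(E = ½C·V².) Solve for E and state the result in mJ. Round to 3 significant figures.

E is given directly by: E = ½CV².
C = 4.67 μF = 4.670×10^-6 F; V = 0.360 kV = 360.0 V.
E = 0.3026 J
0.3026 J × (1 mJ / 0.001000 J) = 302.6 mJ

303 mJ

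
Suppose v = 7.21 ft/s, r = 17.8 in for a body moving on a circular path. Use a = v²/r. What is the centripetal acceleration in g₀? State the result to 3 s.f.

1.09 g₀

Directly: a = v²/r.
v = 7.21 ft/s = 2.198 m/s; r = 17.8 in = 0.4521 m.
a = 10.68 m/s²
10.68 m/s² × (1 g₀ / 9.807 m/s²) = 1.089 g₀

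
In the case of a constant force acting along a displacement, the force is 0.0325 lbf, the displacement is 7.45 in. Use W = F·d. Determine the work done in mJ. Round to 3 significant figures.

W is given directly by: W = F·d.
F = 0.0325 lbf = 0.1446 N; d = 7.45 in = 0.1892 m.
W = 0.02736 J  (the unit combination reduces to kg·m²/s² = J)
0.02736 J × (1 mJ / 0.001000 J) = 27.36 mJ

27.4 mJ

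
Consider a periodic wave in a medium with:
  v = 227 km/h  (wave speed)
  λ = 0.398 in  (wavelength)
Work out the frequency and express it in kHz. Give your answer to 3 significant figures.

6.24 kHz

Rearranging: f = v/λ.
v = 227 km/h = 63.06 m/s; λ = 0.398 in = 0.01011 m.
f = 6237 Hz
6237 Hz × (1 kHz / 1000 Hz) = 6.237 kHz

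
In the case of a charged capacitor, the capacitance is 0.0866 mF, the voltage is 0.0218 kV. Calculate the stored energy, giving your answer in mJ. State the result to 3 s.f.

20.6 mJ

Directly: E = ½CV².
C = 0.0866 mF = 8.660×10^-5 F; V = 0.0218 kV = 21.80 V.
E = 0.02058 J
0.02058 J × (1 mJ / 0.001000 J) = 20.58 mJ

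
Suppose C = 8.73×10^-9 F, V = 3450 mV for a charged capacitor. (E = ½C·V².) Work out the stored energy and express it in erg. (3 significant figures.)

0.520 erg

E is given directly by: E = ½CV².
C = 8.73×10^-9 F; V = 3450 mV = 3.450 V.
E = 5.195×10^-8 J  (the unit combination reduces to kg·m²/s² = J)
5.195×10^-8 J × (1 erg / 1.000×10^-7 J) = 0.5195 erg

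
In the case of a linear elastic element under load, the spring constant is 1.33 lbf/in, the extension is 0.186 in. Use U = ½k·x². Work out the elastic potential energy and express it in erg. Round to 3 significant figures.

Directly: U = ½kx².
k = 1.33 lbf/in = 232.9 N/m; x = 0.186 in = 0.004724 m.
U = 0.002599 J
0.002599 J × (1 erg / 1.000×10^-7 J) = 25994 erg

26000 erg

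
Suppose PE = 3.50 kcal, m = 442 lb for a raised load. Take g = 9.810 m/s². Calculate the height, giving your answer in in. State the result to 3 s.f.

293 in

Rearranging: h = PE/(m·g).
PE = 3.50 kcal = 14644 J; m = 442 lb = 200.5 kg; g = 9.810 m/s².
h = 7.446 m
7.446 m × (1 in / 0.02540 m) = 293.1 in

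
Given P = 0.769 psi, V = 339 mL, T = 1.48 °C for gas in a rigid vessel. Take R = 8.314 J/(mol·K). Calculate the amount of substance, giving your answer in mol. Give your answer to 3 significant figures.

7.87×10^-4 mol

From the ideal-gas law: n = PV/(RT).
P = 0.769 psi = 5302 Pa; V = 339 mL = 3.390×10^-4 m³; T = 1.48 °C = 274.6 K; R = 8.314 J/(mol·K).
n = 7.872×10^-4 mol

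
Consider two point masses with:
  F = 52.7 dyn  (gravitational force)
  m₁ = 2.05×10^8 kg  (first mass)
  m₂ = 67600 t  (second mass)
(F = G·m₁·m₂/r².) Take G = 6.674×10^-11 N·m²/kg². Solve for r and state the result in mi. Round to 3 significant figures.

From Newton's law of gravitation: r = √(G·m₁m₂/F).
F = 52.7 dyn = 5.270×10^-4 N; m₁ = 2.05×10^8 kg; m₂ = 67600 t = 6.760×10^7 kg; G = 6.674×10^-11 N·m²/kg².
r = 41893 m
41893 m × (1 mi / 1609 m) = 26.03 mi

26.0 mi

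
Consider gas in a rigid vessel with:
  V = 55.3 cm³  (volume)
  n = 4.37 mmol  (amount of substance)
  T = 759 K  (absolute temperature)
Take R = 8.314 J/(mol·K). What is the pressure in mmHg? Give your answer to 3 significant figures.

3740 mmHg

Directly: P = nRT/V.
V = 55.3 cm³ = 5.530×10^-5 m³; n = 4.37 mmol = 0.004370 mol; T = 759 K; R = 8.314 J/(mol·K).
P = 4.987×10^5 Pa
4.987×10^5 Pa × (1 mmHg / 133.3 Pa) = 3740 mmHg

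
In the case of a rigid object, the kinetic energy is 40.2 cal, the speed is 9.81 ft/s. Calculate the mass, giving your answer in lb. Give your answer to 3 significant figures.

82.9 lb

Rearranging KE = ½mv² for m: m = 2·KE/v².
KE = 40.2 cal = 168.2 J; v = 9.81 ft/s = 2.990 m/s.
m = 37.63 kg
37.63 kg × (1 lb / 0.4536 kg) = 82.95 lb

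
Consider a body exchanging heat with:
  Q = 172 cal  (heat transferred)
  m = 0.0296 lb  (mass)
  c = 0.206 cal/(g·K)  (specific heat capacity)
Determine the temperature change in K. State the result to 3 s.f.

62.2 K

Solving Q = m·c·ΔT for ΔT: ΔT = Q/(m·c).
Q = 172 cal = 719.6 J; m = 0.0296 lb = 0.01343 kg; c = 0.206 cal/(g·K) = 861.9 J/(kg·K).
ΔT = 62.19 K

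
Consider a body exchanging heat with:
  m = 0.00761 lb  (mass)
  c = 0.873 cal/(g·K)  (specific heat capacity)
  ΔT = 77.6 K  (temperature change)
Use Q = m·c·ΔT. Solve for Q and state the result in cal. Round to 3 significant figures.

Directly: Q = mcΔT.
m = 0.00761 lb = 0.003452 kg; c = 0.873 cal/(g·K) = 3653 J/(kg·K); ΔT = 77.6 K.
Q = 978.4 J  (the unit combination reduces to kg·m²/s² = J)
978.4 J × (1 cal / 4.184 J) = 233.8 cal

234 cal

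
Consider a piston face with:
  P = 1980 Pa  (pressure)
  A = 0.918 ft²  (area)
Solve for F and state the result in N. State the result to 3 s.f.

Rearranging: F = P·A.
P = 1980 Pa; A = 0.918 ft² = 0.08528 m².
F = 168.9 N

169 N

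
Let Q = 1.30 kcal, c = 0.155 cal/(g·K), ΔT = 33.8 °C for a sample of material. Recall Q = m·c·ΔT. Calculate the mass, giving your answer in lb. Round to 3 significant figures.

Rearranging Q = m·c·ΔT for m: m = Q/(c·ΔT).
Q = 1.30 kcal = 5439 J; c = 0.155 cal/(g·K) = 648.5 J/(kg·K); ΔT = 33.8 °C = 33.80 K.
m = 0.2481 kg
0.2481 kg × (1 lb / 0.4536 kg) = 0.5471 lb

0.547 lb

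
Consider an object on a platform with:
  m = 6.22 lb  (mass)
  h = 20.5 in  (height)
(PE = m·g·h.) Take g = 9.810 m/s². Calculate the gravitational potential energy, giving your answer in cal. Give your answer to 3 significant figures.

Directly: PE = mgh.
m = 6.22 lb = 2.821 kg; h = 20.5 in = 0.5207 m; g = 9.810 m/s².
PE = 14.41 J
14.41 J × (1 cal / 4.184 J) = 3.444 cal

3.44 cal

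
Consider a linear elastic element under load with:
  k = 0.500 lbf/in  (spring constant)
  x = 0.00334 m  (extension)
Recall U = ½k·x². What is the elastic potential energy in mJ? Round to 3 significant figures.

U is given directly by: U = ½kx².
k = 0.500 lbf/in = 87.56 N/m; x = 0.00334 m.
U = 4.884×10^-4 J  (the unit combination reduces to kg·m²/s² = J)
4.884×10^-4 J × (1 mJ / 0.001000 J) = 0.4884 mJ

0.488 mJ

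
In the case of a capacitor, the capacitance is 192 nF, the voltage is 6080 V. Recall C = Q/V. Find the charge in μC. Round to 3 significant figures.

1170 μC

Solving C = Q/V for Q: Q = CV.
C = 192 nF = 1.920×10^-7 F; V = 6080 V.
Q = 0.001167 C  (the unit combination reduces to A·s = C)
0.001167 C × (1 μC / 1.000×10^-6 C) = 1167 μC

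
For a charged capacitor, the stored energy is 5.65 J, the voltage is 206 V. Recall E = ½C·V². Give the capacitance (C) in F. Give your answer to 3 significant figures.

2.66×10^-4 F

Rearranging: C = 2E/V².
E = 5.65 J; V = 206 V.
C = 2.663×10^-4 F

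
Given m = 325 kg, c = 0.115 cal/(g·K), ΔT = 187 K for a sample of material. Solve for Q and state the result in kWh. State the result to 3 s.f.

8.12 kWh

Q is given directly by: Q = mcΔT.
m = 325 kg; c = 0.115 cal/(g·K) = 481.2 J/(kg·K); ΔT = 187 K.
Q = 2.924×10^7 J
2.924×10^7 J × (1 kWh / 3.600×10^6 J) = 8.123 kWh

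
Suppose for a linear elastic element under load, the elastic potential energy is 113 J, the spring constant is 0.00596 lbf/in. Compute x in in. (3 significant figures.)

Rearranging U = ½k·x² for x: x = √(2U/k).
U = 113 J; k = 0.00596 lbf/in = 1.044 N/m.
x = 14.71 m
14.71 m × (1 in / 0.02540 m) = 579.3 in

579 in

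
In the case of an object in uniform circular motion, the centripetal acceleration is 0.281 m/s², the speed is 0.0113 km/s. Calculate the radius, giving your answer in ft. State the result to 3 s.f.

Rearranging a = v²/r for r: r = v²/a.
a = 0.281 m/s²; v = 0.0113 km/s = 11.30 m/s.
r = 454.4 m
454.4 m × (1 ft / 0.3048 m) = 1491 ft

1490 ft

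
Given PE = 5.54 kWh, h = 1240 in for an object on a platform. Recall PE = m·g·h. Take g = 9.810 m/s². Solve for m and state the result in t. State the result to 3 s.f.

64.5 t

Rearranging: m = PE/(g·h).
PE = 5.54 kWh = 1.994×10^7 J; h = 1240 in = 31.50 m; g = 9.810 m/s².
m = 64549 kg
64549 kg × (1 t / 1000 kg) = 64.55 t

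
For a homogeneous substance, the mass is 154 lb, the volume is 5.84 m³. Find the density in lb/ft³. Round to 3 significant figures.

Directly: ρ = m/V.
m = 154 lb = 69.85 kg; V = 5.84 m³.
ρ = 11.96 kg/m³
11.96 kg/m³ × (1 lb/ft³ / 16.02 kg/m³) = 0.7467 lb/ft³

0.747 lb/ft³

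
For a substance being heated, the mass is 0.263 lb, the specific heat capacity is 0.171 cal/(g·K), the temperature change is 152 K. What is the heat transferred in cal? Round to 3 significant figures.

3100 cal

Directly: Q = mcΔT.
m = 0.263 lb = 0.1193 kg; c = 0.171 cal/(g·K) = 715.5 J/(kg·K); ΔT = 152 K.
Q = 12973 J
12973 J × (1 cal / 4.184 J) = 3101 cal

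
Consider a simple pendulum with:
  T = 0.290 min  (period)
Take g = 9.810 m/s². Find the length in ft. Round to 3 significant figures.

247 ft

Solving T = 2π√(L/g) for L: L = g·(T/2π)².
T = 0.290 min = 17.40 s; g = 9.810 m/s².
L = 75.23 m
75.23 m × (1 ft / 0.3048 m) = 246.8 ft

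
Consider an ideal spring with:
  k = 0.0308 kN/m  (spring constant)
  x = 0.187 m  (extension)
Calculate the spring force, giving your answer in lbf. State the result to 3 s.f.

1.29 lbf

From Hooke's law: F = kx.
k = 0.0308 kN/m = 30.80 N/m; x = 0.187 m.
F = 5.760 N  (the unit combination reduces to kg·m/s² = N)
5.760 N × (1 lbf / 4.448 N) = 1.295 lbf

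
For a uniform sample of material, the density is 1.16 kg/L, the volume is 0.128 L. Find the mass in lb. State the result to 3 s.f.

0.327 lb

Rearranging: m = ρV.
ρ = 1.16 kg/L = 1160 kg/m³; V = 0.128 L = 1.280×10^-4 m³.
m = 0.1485 kg
0.1485 kg × (1 lb / 0.4536 kg) = 0.3273 lb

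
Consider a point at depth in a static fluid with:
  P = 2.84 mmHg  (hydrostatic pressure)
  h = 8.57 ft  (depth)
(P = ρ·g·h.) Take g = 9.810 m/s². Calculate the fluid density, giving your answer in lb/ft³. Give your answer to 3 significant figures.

0.922 lb/ft³

Solving P = ρ·g·h for ρ: ρ = P/(g·h).
P = 2.84 mmHg = 378.6 Pa; h = 8.57 ft = 2.612 m; g = 9.810 m/s².
ρ = 14.78 kg/m³
14.78 kg/m³ × (1 lb/ft³ / 16.02 kg/m³) = 0.9224 lb/ft³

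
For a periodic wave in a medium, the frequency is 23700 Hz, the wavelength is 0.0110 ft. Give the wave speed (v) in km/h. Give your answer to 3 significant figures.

Directly: v = fλ.
f = 23700 Hz; λ = 0.0110 ft = 0.003353 m.
v = 79.46 m/s
79.46 m/s × (1 km/h / 0.2778 m/s) = 286.1 km/h

286 km/h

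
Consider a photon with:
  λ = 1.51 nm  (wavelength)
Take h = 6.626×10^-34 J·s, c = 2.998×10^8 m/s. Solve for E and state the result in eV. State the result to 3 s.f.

821 eV

E is given directly by: E = hc/λ.
λ = 1.51 nm = 1.510×10^-9 m; h = 6.626×10^-34 J·s; c = 2.998×10^8 m/s.
E = 1.316×10^-16 J
1.316×10^-16 J × (1 eV / 1.602×10^-19 J) = 821.1 eV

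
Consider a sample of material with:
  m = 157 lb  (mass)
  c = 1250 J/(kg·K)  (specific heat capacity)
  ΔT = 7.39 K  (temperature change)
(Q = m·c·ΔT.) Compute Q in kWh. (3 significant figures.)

Q is given directly by: Q = mcΔT.
m = 157 lb = 71.21 kg; c = 1250 J/(kg·K); ΔT = 7.39 K.
Q = 6.578×10^5 J
6.578×10^5 J × (1 kWh / 3.600×10^6 J) = 0.1827 kWh

0.183 kWh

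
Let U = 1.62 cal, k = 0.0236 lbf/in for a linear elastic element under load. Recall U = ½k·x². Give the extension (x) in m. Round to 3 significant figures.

1.81 m

Rearranging U = ½k·x² for x: x = √(2U/k).
U = 1.62 cal = 6.778 J; k = 0.0236 lbf/in = 4.133 N/m.
x = 1.811 m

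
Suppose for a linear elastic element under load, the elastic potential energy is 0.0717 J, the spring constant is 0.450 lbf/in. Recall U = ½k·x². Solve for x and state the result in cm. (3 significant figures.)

4.27 cm

Rearranging: x = √(2U/k).
U = 0.0717 J; k = 0.450 lbf/in = 78.81 N/m.
x = 0.04266 m
0.04266 m × (1 cm / 0.01000 m) = 4.266 cm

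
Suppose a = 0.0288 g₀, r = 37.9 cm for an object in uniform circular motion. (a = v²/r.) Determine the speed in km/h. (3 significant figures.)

Rearranging a = v²/r for v: v = √(a·r).
a = 0.0288 g₀ = 0.2824 m/s²; r = 37.9 cm = 0.3790 m.
v = 0.3272 m/s
0.3272 m/s × (1 km/h / 0.2778 m/s) = 1.178 km/h

1.18 km/h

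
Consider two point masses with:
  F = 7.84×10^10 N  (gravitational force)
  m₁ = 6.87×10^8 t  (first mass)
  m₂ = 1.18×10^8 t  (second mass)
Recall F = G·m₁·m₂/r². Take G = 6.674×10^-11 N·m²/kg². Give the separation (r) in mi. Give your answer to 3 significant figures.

0.00516 mi

From Newton's law of gravitation: r = √(G·m₁m₂/F).
F = 7.84×10^10 N; m₁ = 6.87×10^8 t = 6.870×10^11 kg; m₂ = 1.18×10^8 t = 1.180×10^11 kg; G = 6.674×10^-11 N·m²/kg².
r = 8.307 m
8.307 m × (1 mi / 1609 m) = 0.005162 mi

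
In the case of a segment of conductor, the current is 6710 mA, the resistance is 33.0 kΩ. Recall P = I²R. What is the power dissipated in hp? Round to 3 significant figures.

P is given directly by: P = I²R.
I = 6710 mA = 6.710 A; R = 33.0 kΩ = 33000 Ω.
P = 1.486×10^6 W
1.486×10^6 W × (1 hp / 745.7 W) = 1992 hp

1990 hp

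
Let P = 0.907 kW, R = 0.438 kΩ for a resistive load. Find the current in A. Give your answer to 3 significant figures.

Rearranging: I = √(P/R).
P = 0.907 kW = 907.0 W; R = 0.438 kΩ = 438.0 Ω.
I = 1.439 A

1.44 A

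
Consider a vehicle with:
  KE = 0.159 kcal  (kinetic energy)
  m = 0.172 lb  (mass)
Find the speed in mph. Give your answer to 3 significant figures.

Rearranging: v = √(2·KE/m).
KE = 0.159 kcal = 665.3 J; m = 0.172 lb = 0.07802 kg.
v = 130.6 m/s
130.6 m/s × (1 mph / 0.4470 m/s) = 292.1 mph

292 mph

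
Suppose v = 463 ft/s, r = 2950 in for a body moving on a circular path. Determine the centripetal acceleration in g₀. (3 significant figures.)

27.1 g₀

a is given directly by: a = v²/r.
v = 463 ft/s = 141.1 m/s; r = 2950 in = 74.93 m.
a = 265.8 m/s²
265.8 m/s² × (1 g₀ / 9.807 m/s²) = 27.10 g₀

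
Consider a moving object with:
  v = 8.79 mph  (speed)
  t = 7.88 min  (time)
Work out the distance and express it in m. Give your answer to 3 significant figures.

Rearranging v = d/t for d: d = v·t.
v = 8.79 mph = 3.929 m/s; t = 7.88 min = 472.8 s.
d = 1858 m

1860 m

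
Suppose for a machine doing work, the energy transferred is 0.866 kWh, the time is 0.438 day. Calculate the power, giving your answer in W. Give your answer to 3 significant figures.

Directly: P = W/t.
W = 0.866 kWh = 3.118×10^6 J; t = 0.438 day = 37843 s.
P = 82.38 W  (the unit combination reduces to kg·m²/s³ = W)

82.4 W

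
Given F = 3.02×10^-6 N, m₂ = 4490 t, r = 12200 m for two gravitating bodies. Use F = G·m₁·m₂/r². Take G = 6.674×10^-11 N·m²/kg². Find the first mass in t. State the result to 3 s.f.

Rearranging: m₁ = F·r²/(G·m₂).
F = 3.02×10^-6 N; m₂ = 4490 t = 4.490×10^6 kg; r = 12200 m; G = 6.674×10^-11 N·m²/kg².
m₁ = 1.500×10^6 kg
1.500×10^6 kg × (1 t / 1000 kg) = 1500 t

1500 t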